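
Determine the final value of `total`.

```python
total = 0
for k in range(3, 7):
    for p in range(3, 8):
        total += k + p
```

190

k=3,p=3: total = 0+6 = 6
k=3,p=4: total = 6+7 = 13
k=3,p=5: total = 13+8 = 21
k=3,p=6: total = 21+9 = 30
k=3,p=7: total = 30+10 = 40
k=4,p=3: total = 40+7 = 47
k=4,p=4: total = 47+8 = 55
k=4,p=5: total = 55+9 = 64
k=4,p=6: total = 64+10 = 74
k=4,p=7: total = 74+11 = 85
k=5,p=3: total = 85+8 = 93
k=5,p=4: total = 93+9 = 102
k=5,p=5: total = 102+10 = 112
k=5,p=6: total = 112+11 = 123
k=5,p=7: total = 123+12 = 135
k=6,p=3: total = 135+9 = 144
k=6,p=4: total = 144+10 = 154
k=6,p=5: total = 154+11 = 165
k=6,p=6: total = 165+12 = 177
k=6,p=7: total = 177+13 = 190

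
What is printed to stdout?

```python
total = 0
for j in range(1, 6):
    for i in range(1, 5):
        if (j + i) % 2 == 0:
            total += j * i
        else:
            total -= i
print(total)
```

j=1,i=1: even sum, total = 0+1 = 1
j=1,i=2: odd sum, total = 1-2 = -1
j=1,i=3: even sum, total = (-1)+3 = 2
j=1,i=4: odd sum, total = 2-4 = -2
j=2,i=1: odd sum, total = (-2)-1 = -3
j=2,i=2: even sum, total = (-3)+4 = 1
j=2,i=3: odd sum, total = 1-3 = -2
j=2,i=4: even sum, total = (-2)+8 = 6
j=3,i=1: even sum, total = 6+3 = 9
j=3,i=2: odd sum, total = 9-2 = 7
j=3,i=3: even sum, total = 7+9 = 16
j=3,i=4: odd sum, total = 16-4 = 12
j=4,i=1: odd sum, total = 12-1 = 11
j=4,i=2: even sum, total = 11+8 = 19
j=4,i=3: odd sum, total = 19-3 = 16
j=4,i=4: even sum, total = 16+16 = 32
j=5,i=1: even sum, total = 32+5 = 37
j=5,i=2: odd sum, total = 37-2 = 35
j=5,i=3: even sum, total = 35+15 = 50
j=5,i=4: odd sum, total = 50-4 = 46

46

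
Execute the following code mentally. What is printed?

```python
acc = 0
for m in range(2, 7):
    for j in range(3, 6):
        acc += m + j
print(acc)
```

120

m=2,j=3: acc = 0+5 = 5
m=2,j=4: acc = 5+6 = 11
m=2,j=5: acc = 11+7 = 18
m=3,j=3: acc = 18+6 = 24
m=3,j=4: acc = 24+7 = 31
m=3,j=5: acc = 31+8 = 39
m=4,j=3: acc = 39+7 = 46
m=4,j=4: acc = 46+8 = 54
m=4,j=5: acc = 54+9 = 63
m=5,j=3: acc = 63+8 = 71
m=5,j=4: acc = 71+9 = 80
m=5,j=5: acc = 80+10 = 90
m=6,j=3: acc = 90+9 = 99
m=6,j=4: acc = 99+10 = 109
m=6,j=5: acc = 109+11 = 120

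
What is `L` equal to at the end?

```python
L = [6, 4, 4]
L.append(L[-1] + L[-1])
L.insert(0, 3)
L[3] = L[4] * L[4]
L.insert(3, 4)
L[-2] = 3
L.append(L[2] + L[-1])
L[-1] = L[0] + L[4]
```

[3, 6, 4, 4, 3, 8, 6]

append L[-1]+L[-1] = 4+4 = 8 → [6, 4, 4, 8]
insert 3 at 0 → [3, 6, 4, 4, 8]
L[3] = L[4]*L[4] = 8*8 = 64 → [3, 6, 4, 64, 8]
insert 4 at 3 → [3, 6, 4, 4, 64, 8]
L[-2] = 3 → [3, 6, 4, 4, 3, 8]
append L[2]+L[-1] = 4+8 = 12 → [3, 6, 4, 4, 3, 8, 12]
L[-1] = L[0]+L[4] = 3+3 = 6 → [3, 6, 4, 4, 3, 8, 6]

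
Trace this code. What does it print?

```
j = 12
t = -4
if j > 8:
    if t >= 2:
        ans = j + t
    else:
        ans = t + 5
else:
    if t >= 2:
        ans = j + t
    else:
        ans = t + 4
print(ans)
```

j=12, t=-4
j > 8 is True; t >= 2 is False
→ ans = t + 5 = 1

1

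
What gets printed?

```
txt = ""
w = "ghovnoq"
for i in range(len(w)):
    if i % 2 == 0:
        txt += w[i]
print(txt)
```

i=0: add 'g' → 'g'
i=1: skip
i=2: add 'o' → 'go'
i=3: skip
i=4: add 'n' → 'gon'
i=5: skip
i=6: add 'q' → 'gonq'

gonq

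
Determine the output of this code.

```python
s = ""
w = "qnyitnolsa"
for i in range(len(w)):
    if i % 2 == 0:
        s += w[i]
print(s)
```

i=0: add 'q' → 'q'
i=1: skip
i=2: add 'y' → 'qy'
i=3: skip
i=4: add 't' → 'qyt'
i=5: skip
i=6: add 'o' → 'qyto'
i=7: skip
i=8: add 's' → 'qytos'
i=9: skip

qytos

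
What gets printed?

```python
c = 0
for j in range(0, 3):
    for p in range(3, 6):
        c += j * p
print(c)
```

j=0,p=3: c = 0+0 = 0
j=0,p=4: c = 0+0 = 0
j=0,p=5: c = 0+0 = 0
j=1,p=3: c = 0+3 = 3
j=1,p=4: c = 3+4 = 7
j=1,p=5: c = 7+5 = 12
j=2,p=3: c = 12+6 = 18
j=2,p=4: c = 18+8 = 26
j=2,p=5: c = 26+10 = 36

36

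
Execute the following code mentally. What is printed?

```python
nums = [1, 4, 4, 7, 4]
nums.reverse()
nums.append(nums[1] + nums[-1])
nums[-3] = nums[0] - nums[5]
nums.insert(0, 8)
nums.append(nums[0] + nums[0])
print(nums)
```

[8, 4, 7, 4, -4, 1, 8, 16]

reverse → [4, 7, 4, 4, 1]
append nums[1]+nums[-1] = 7+1 = 8 → [4, 7, 4, 4, 1, 8]
nums[-3] = nums[0]-nums[5] = 4-8 = -4 → [4, 7, 4, -4, 1, 8]
insert 8 at 0 → [8, 4, 7, 4, -4, 1, 8]
append nums[0]+nums[0] = 8+8 = 16 → [8, 4, 7, 4, -4, 1, 8, 16]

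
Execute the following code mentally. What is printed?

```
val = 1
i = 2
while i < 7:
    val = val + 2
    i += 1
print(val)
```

11

i=2: val = 1+2 = 3
i=3: val = 3+2 = 5
i=4: val = 5+2 = 7
i=5: val = 7+2 = 9
i=6: val = 9+2 = 11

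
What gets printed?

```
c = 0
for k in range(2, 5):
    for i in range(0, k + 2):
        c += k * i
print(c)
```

k=2,i=0: c = 0+0 = 0
k=2,i=1: c = 0+2 = 2
k=2,i=2: c = 2+4 = 6
k=2,i=3: c = 6+6 = 12
k=3,i=0: c = 12+0 = 12
k=3,i=1: c = 12+3 = 15
k=3,i=2: c = 15+6 = 21
k=3,i=3: c = 21+9 = 30
k=3,i=4: c = 30+12 = 42
k=4,i=0: c = 42+0 = 42
k=4,i=1: c = 42+4 = 46
k=4,i=2: c = 46+8 = 54
k=4,i=3: c = 54+12 = 66
k=4,i=4: c = 66+16 = 82
k=4,i=5: c = 82+20 = 102

102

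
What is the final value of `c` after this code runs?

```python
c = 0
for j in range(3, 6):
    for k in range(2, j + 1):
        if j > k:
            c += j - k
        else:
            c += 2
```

16

j=3,k=2: 3>2, c = 0+1 = 1
j=3,k=3: not 3>3, c = 1+2 = 3
j=4,k=2: 4>2, c = 3+2 = 5
j=4,k=3: 4>3, c = 5+1 = 6
j=4,k=4: not 4>4, c = 6+2 = 8
j=5,k=2: 5>2, c = 8+3 = 11
j=5,k=3: 5>3, c = 11+2 = 13
j=5,k=4: 5>4, c = 13+1 = 14
j=5,k=5: not 5>5, c = 14+2 = 16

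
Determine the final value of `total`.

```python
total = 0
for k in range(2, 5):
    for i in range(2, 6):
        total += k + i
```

78

k=2,i=2: total = 0+4 = 4
k=2,i=3: total = 4+5 = 9
k=2,i=4: total = 9+6 = 15
k=2,i=5: total = 15+7 = 22
k=3,i=2: total = 22+5 = 27
k=3,i=3: total = 27+6 = 33
k=3,i=4: total = 33+7 = 40
k=3,i=5: total = 40+8 = 48
k=4,i=2: total = 48+6 = 54
k=4,i=3: total = 54+7 = 61
k=4,i=4: total = 61+8 = 69
k=4,i=5: total = 69+9 = 78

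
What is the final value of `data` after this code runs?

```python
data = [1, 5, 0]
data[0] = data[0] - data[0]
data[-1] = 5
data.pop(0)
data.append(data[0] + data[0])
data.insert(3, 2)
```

data[0] = data[0]-data[0] = 1-1 = 0 → [0, 5, 0]
data[-1] = 5 → [0, 5, 5]
pop(0) removes 0 → [5, 5]
append data[0]+data[0] = 5+5 = 10 → [5, 5, 10]
insert 2 at 3 → [5, 5, 10, 2]

[5, 5, 10, 2]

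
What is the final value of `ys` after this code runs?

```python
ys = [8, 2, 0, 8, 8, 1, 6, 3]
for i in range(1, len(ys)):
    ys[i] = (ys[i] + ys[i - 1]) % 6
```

[8, 4, 4, 0, 2, 3, 3, 0]

i=1: ys[1] = (2+8)%6 = 4 → [8, 4, 0, 8, 8, 1, 6, 3]
i=2: ys[2] = (0+4)%6 = 4 → [8, 4, 4, 8, 8, 1, 6, 3]
i=3: ys[3] = (8+4)%6 = 0 → [8, 4, 4, 0, 8, 1, 6, 3]
i=4: ys[4] = (8+0)%6 = 2 → [8, 4, 4, 0, 2, 1, 6, 3]
i=5: ys[5] = (1+2)%6 = 3 → [8, 4, 4, 0, 2, 3, 6, 3]
i=6: ys[6] = (6+3)%6 = 3 → [8, 4, 4, 0, 2, 3, 3, 3]
i=7: ys[7] = (3+3)%6 = 0 → [8, 4, 4, 0, 2, 3, 3, 0]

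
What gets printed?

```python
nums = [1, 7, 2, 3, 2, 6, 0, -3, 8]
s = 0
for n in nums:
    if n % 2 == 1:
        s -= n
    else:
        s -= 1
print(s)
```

-13

n=1: odd, s = 0-1 = -1
n=7: odd, s = (-1)-7 = -8
n=2: not odd, s = (-8)-1 = -9
n=3: odd, s = (-9)-3 = -12
n=2: not odd, s = (-12)-1 = -13
n=6: not odd, s = (-13)-1 = -14
n=0: not odd, s = (-14)-1 = -15
n=-3: odd, s = (-15)-(-3) = -12
n=8: not odd, s = (-12)-1 = -13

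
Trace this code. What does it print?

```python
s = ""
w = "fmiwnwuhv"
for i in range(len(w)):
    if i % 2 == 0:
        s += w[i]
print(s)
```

finuv

i=0: add 'f' → 'f'
i=1: skip
i=2: add 'i' → 'fi'
i=3: skip
i=4: add 'n' → 'fin'
i=5: skip
i=6: add 'u' → 'finu'
i=7: skip
i=8: add 'v' → 'finuv'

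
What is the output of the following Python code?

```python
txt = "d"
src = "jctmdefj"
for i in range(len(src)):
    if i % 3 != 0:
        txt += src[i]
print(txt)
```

i=0: skip
i=1: add 'c' → 'dc'
i=2: add 't' → 'dct'
i=3: skip
i=4: add 'd' → 'dctd'
i=5: add 'e' → 'dctde'
i=6: skip
i=7: add 'j' → 'dctdej'

dctdej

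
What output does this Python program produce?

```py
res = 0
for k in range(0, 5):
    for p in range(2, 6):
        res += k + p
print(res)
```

110

k=0,p=2: res = 0+2 = 2
k=0,p=3: res = 2+3 = 5
k=0,p=4: res = 5+4 = 9
k=0,p=5: res = 9+5 = 14
k=1,p=2: res = 14+3 = 17
k=1,p=3: res = 17+4 = 21
k=1,p=4: res = 21+5 = 26
k=1,p=5: res = 26+6 = 32
k=2,p=2: res = 32+4 = 36
k=2,p=3: res = 36+5 = 41
k=2,p=4: res = 41+6 = 47
k=2,p=5: res = 47+7 = 54
k=3,p=2: res = 54+5 = 59
k=3,p=3: res = 59+6 = 65
k=3,p=4: res = 65+7 = 72
k=3,p=5: res = 72+8 = 80
k=4,p=2: res = 80+6 = 86
k=4,p=3: res = 86+7 = 93
k=4,p=4: res = 93+8 = 101
k=4,p=5: res = 101+9 = 110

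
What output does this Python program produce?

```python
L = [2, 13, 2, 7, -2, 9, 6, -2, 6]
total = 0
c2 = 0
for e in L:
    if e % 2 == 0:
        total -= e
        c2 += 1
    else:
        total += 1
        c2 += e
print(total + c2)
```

26

e=2: even, total = 0-2 = -2; c2=1
e=13: not even, total = (-2)+1 = -1; c2=14
e=2: even, total = (-1)-2 = -3; c2=15
e=7: not even, total = (-3)+1 = -2; c2=22
e=-2: even, total = (-2)-(-2) = 0; c2=23
e=9: not even, total = 0+1 = 1; c2=32
e=6: even, total = 1-6 = -5; c2=33
e=-2: even, total = (-5)-(-2) = -3; c2=34
e=6: even, total = (-3)-6 = -9; c2=35
total+c2 = (-9)+35 = 26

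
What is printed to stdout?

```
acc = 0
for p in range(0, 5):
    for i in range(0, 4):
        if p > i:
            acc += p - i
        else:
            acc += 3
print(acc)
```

p=0,i=0: not 0>0, acc = 0+3 = 3
p=0,i=1: not 0>1, acc = 3+3 = 6
p=0,i=2: not 0>2, acc = 6+3 = 9
p=0,i=3: not 0>3, acc = 9+3 = 12
p=1,i=0: 1>0, acc = 12+1 = 13
p=1,i=1: not 1>1, acc = 13+3 = 16
p=1,i=2: not 1>2, acc = 16+3 = 19
p=1,i=3: not 1>3, acc = 19+3 = 22
p=2,i=0: 2>0, acc = 22+2 = 24
p=2,i=1: 2>1, acc = 24+1 = 25
p=2,i=2: not 2>2, acc = 25+3 = 28
p=2,i=3: not 2>3, acc = 28+3 = 31
p=3,i=0: 3>0, acc = 31+3 = 34
p=3,i=1: 3>1, acc = 34+2 = 36
p=3,i=2: 3>2, acc = 36+1 = 37
p=3,i=3: not 3>3, acc = 37+3 = 40
p=4,i=0: 4>0, acc = 40+4 = 44
p=4,i=1: 4>1, acc = 44+3 = 47
p=4,i=2: 4>2, acc = 47+2 = 49
p=4,i=3: 4>3, acc = 49+1 = 50

50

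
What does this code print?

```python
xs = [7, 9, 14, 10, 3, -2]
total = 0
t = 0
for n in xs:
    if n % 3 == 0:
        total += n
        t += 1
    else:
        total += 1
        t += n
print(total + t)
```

n=7: not %3==0, total = 0+1 = 1; t=7
n=9: %3==0, total = 1+9 = 10; t=8
n=14: not %3==0, total = 10+1 = 11; t=22
n=10: not %3==0, total = 11+1 = 12; t=32
n=3: %3==0, total = 12+3 = 15; t=33
n=-2: not %3==0, total = 15+1 = 16; t=31
total+t = 16+31 = 47

47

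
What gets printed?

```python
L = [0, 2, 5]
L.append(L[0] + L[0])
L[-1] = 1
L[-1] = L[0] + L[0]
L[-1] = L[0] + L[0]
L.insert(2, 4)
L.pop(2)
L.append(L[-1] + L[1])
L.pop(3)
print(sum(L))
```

append L[0]+L[0] = 0+0 = 0 → [0, 2, 5, 0]
L[-1] = 1 → [0, 2, 5, 1]
L[-1] = L[0]+L[0] = 0+0 = 0 → [0, 2, 5, 0]
L[-1] = L[0]+L[0] = 0+0 = 0 → [0, 2, 5, 0]
insert 4 at 2 → [0, 2, 4, 5, 0]
pop(2) removes 4 → [0, 2, 5, 0]
append L[-1]+L[1] = 0+2 = 2 → [0, 2, 5, 0, 2]
pop(3) removes 0 → [0, 2, 5, 2]
sum = 9

9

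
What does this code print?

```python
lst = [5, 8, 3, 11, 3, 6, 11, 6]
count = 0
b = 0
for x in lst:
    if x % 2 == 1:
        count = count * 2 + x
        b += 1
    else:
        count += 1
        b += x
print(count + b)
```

209

x=5: odd, count = 0*2+5 = 5; b=1
x=8: not odd, count = 5+1 = 6; b=9
x=3: odd, count = 6*2+3 = 15; b=10
x=11: odd, count = 15*2+11 = 41; b=11
x=3: odd, count = 41*2+3 = 85; b=12
x=6: not odd, count = 85+1 = 86; b=18
x=11: odd, count = 86*2+11 = 183; b=19
x=6: not odd, count = 183+1 = 184; b=25
count+b = 184+25 = 209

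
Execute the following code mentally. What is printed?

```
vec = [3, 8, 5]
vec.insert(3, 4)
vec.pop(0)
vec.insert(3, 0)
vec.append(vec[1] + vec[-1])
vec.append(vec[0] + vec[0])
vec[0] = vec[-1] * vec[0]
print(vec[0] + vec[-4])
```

132

insert 4 at 3 → [3, 8, 5, 4]
pop(0) removes 3 → [8, 5, 4]
insert 0 at 3 → [8, 5, 4, 0]
append vec[1]+vec[-1] = 5+0 = 5 → [8, 5, 4, 0, 5]
append vec[0]+vec[0] = 8+8 = 16 → [8, 5, 4, 0, 5, 16]
vec[0] = vec[-1]*vec[0] = 16*8 = 128 → [128, 5, 4, 0, 5, 16]
vec[0]+vec[-4] = 128+4 = 132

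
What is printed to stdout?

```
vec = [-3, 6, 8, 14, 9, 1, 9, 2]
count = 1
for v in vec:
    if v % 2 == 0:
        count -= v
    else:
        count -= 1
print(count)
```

v=-3: not even, count = 1-1 = 0
v=6: even, count = 0-6 = -6
v=8: even, count = (-6)-8 = -14
v=14: even, count = (-14)-14 = -28
v=9: not even, count = (-28)-1 = -29
v=1: not even, count = (-29)-1 = -30
v=9: not even, count = (-30)-1 = -31
v=2: even, count = (-31)-2 = -33

-33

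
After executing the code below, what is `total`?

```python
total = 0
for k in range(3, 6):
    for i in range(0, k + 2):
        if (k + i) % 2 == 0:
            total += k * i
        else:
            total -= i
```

k=3,i=0: odd sum, total = 0-0 = 0
k=3,i=1: even sum, total = 0+3 = 3
k=3,i=2: odd sum, total = 3-2 = 1
k=3,i=3: even sum, total = 1+9 = 10
k=3,i=4: odd sum, total = 10-4 = 6
k=4,i=0: even sum, total = 6+0 = 6
k=4,i=1: odd sum, total = 6-1 = 5
k=4,i=2: even sum, total = 5+8 = 13
k=4,i=3: odd sum, total = 13-3 = 10
k=4,i=4: even sum, total = 10+16 = 26
k=4,i=5: odd sum, total = 26-5 = 21
k=5,i=0: odd sum, total = 21-0 = 21
k=5,i=1: even sum, total = 21+5 = 26
k=5,i=2: odd sum, total = 26-2 = 24
k=5,i=3: even sum, total = 24+15 = 39
k=5,i=4: odd sum, total = 39-4 = 35
k=5,i=5: even sum, total = 35+25 = 60
k=5,i=6: odd sum, total = 60-6 = 54

54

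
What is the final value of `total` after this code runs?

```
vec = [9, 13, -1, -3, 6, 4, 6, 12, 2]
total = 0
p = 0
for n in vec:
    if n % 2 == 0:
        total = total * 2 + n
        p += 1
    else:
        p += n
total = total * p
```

n=9: not even; p=9
n=13: not even; p=22
n=-1: not even; p=21
n=-3: not even; p=18
n=6: even, total = 0*2+6 = 6; p=19
n=4: even, total = 6*2+4 = 16; p=20
n=6: even, total = 16*2+6 = 38; p=21
n=12: even, total = 38*2+12 = 88; p=22
n=2: even, total = 88*2+2 = 178; p=23
total*p = 178*23 = 4094

4094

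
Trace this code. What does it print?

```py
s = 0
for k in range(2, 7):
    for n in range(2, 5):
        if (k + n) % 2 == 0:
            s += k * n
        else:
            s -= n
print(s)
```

75

k=2,n=2: even sum, s = 0+4 = 4
k=2,n=3: odd sum, s = 4-3 = 1
k=2,n=4: even sum, s = 1+8 = 9
k=3,n=2: odd sum, s = 9-2 = 7
k=3,n=3: even sum, s = 7+9 = 16
k=3,n=4: odd sum, s = 16-4 = 12
k=4,n=2: even sum, s = 12+8 = 20
k=4,n=3: odd sum, s = 20-3 = 17
k=4,n=4: even sum, s = 17+16 = 33
k=5,n=2: odd sum, s = 33-2 = 31
k=5,n=3: even sum, s = 31+15 = 46
k=5,n=4: odd sum, s = 46-4 = 42
k=6,n=2: even sum, s = 42+12 = 54
k=6,n=3: odd sum, s = 54-3 = 51
k=6,n=4: even sum, s = 51+24 = 75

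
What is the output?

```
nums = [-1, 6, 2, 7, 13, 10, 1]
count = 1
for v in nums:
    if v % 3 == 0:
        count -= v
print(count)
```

-5

v=-1: not %3==0
v=6: %3==0, count = 1-6 = -5
v=2: not %3==0
v=7: not %3==0
v=13: not %3==0
v=10: not %3==0
v=1: not %3==0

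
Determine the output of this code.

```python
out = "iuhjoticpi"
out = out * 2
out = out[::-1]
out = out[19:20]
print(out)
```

repeat ×2 → 'iuhjoticpiiuhjoticpi'
reverse → 'ipcitojhuiipcitojhui'
slice [19:20] → 'i'

i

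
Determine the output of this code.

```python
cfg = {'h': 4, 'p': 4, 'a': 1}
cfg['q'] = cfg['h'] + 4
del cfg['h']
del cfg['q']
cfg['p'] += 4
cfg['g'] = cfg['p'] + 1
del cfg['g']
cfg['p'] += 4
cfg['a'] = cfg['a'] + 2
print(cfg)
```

{'p': 12, 'a': 3}

cfg['q'] = cfg['h']+4 = 8 → {'h': 4, 'p': 4, 'a': 1, 'q': 8}
del 'h' → {'p': 4, 'a': 1, 'q': 8}
del 'q' → {'p': 4, 'a': 1}
cfg['p'] = 4+4 = 8 → {'p': 8, 'a': 1}
cfg['g'] = cfg['p']+1 = 9 → {'p': 8, 'a': 1, 'g': 9}
del 'g' → {'p': 8, 'a': 1}
cfg['p'] = 8+4 = 12 → {'p': 12, 'a': 1}
cfg['a'] = cfg['a']+2 = 3 → {'p': 12, 'a': 3}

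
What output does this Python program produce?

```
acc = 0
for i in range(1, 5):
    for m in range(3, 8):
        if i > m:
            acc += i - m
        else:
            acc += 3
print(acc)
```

58

i=1,m=3: not 1>3, acc = 0+3 = 3
i=1,m=4: not 1>4, acc = 3+3 = 6
i=1,m=5: not 1>5, acc = 6+3 = 9
i=1,m=6: not 1>6, acc = 9+3 = 12
i=1,m=7: not 1>7, acc = 12+3 = 15
i=2,m=3: not 2>3, acc = 15+3 = 18
i=2,m=4: not 2>4, acc = 18+3 = 21
i=2,m=5: not 2>5, acc = 21+3 = 24
i=2,m=6: not 2>6, acc = 24+3 = 27
i=2,m=7: not 2>7, acc = 27+3 = 30
i=3,m=3: not 3>3, acc = 30+3 = 33
i=3,m=4: not 3>4, acc = 33+3 = 36
i=3,m=5: not 3>5, acc = 36+3 = 39
i=3,m=6: not 3>6, acc = 39+3 = 42
i=3,m=7: not 3>7, acc = 42+3 = 45
i=4,m=3: 4>3, acc = 45+1 = 46
i=4,m=4: not 4>4, acc = 46+3 = 49
i=4,m=5: not 4>5, acc = 49+3 = 52
i=4,m=6: not 4>6, acc = 52+3 = 55
i=4,m=7: not 4>7, acc = 55+3 = 58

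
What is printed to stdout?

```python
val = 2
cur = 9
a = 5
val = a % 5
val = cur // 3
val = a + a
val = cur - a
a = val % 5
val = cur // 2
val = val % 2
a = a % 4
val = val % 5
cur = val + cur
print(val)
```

val = 5%5 = 0
val = 9//3 = 3
val = 5+5 = 10
val = 9-5 = 4
a = 4%5 = 4
val = 9//2 = 4
val = 4%2 = 0
a = 4%4 = 0
val = 0%5 = 0
cur = 0+9 = 9

0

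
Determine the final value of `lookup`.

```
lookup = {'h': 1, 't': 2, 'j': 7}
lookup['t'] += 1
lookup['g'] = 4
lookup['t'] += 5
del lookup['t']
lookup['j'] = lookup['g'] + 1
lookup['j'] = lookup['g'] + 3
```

{'h': 1, 'j': 7, 'g': 4}

lookup['t'] = 2+1 = 3 → {'h': 1, 't': 3, 'j': 7}
lookup['g'] = 4 → {'h': 1, 't': 3, 'j': 7, 'g': 4}
lookup['t'] = 3+5 = 8 → {'h': 1, 't': 8, 'j': 7, 'g': 4}
del 't' → {'h': 1, 'j': 7, 'g': 4}
lookup['j'] = lookup['g']+1 = 5 → {'h': 1, 'j': 5, 'g': 4}
lookup['j'] = lookup['g']+3 = 7 → {'h': 1, 'j': 7, 'g': 4}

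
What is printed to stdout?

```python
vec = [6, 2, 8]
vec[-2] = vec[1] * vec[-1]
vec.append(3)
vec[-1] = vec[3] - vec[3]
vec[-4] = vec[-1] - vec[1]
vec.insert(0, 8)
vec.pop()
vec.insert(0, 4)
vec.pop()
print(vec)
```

vec[-2] = vec[1]*vec[-1] = 2*8 = 16 → [6, 16, 8]
append 3 → [6, 16, 8, 3]
vec[-1] = vec[3]-vec[3] = 3-3 = 0 → [6, 16, 8, 0]
vec[-4] = vec[-1]-vec[1] = 0-16 = -16 → [-16, 16, 8, 0]
insert 8 at 0 → [8, -16, 16, 8, 0]
pop() removes 0 → [8, -16, 16, 8]
insert 4 at 0 → [4, 8, -16, 16, 8]
pop() removes 8 → [4, 8, -16, 16]

[4, 8, -16, 16]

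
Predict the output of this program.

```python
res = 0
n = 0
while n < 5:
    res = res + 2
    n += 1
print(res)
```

n=0: res = 0+2 = 2
n=1: res = 2+2 = 4
n=2: res = 4+2 = 6
n=3: res = 6+2 = 8
n=4: res = 8+2 = 10

10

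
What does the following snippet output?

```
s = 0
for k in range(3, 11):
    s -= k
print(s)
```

k=3: s = 0-3 = -3
k=4: s = (-3)-4 = -7
k=5: s = (-7)-5 = -12
k=6: s = (-12)-6 = -18
k=7: s = (-18)-7 = -25
k=8: s = (-25)-8 = -33
k=9: s = (-33)-9 = -42
k=10: s = (-42)-10 = -52

-52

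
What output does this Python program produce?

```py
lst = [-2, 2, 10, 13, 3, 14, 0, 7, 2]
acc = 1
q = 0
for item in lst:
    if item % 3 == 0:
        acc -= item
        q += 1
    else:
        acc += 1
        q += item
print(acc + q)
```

item=-2: not %3==0, acc = 1+1 = 2; q=-2
item=2: not %3==0, acc = 2+1 = 3; q=0
item=10: not %3==0, acc = 3+1 = 4; q=10
item=13: not %3==0, acc = 4+1 = 5; q=23
item=3: %3==0, acc = 5-3 = 2; q=24
item=14: not %3==0, acc = 2+1 = 3; q=38
item=0: %3==0, acc = 3-0 = 3; q=39
item=7: not %3==0, acc = 3+1 = 4; q=46
item=2: not %3==0, acc = 4+1 = 5; q=48
acc+q = 5+48 = 53

53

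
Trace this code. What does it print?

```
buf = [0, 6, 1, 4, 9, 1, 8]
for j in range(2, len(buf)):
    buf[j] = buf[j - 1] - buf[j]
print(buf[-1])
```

-17

j=2: buf[2] = 6-1 = 5 → [0, 6, 5, 4, 9, 1, 8]
j=3: buf[3] = 5-4 = 1 → [0, 6, 5, 1, 9, 1, 8]
j=4: buf[4] = 1-9 = -8 → [0, 6, 5, 1, -8, 1, 8]
j=5: buf[5] = (-8)-1 = -9 → [0, 6, 5, 1, -8, -9, 8]
j=6: buf[6] = (-9)-8 = -17 → [0, 6, 5, 1, -8, -9, -17]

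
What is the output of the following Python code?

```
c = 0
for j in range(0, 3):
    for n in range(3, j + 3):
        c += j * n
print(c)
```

17

j=1,n=3: c = 0+3 = 3
j=2,n=3: c = 3+6 = 9
j=2,n=4: c = 9+8 = 17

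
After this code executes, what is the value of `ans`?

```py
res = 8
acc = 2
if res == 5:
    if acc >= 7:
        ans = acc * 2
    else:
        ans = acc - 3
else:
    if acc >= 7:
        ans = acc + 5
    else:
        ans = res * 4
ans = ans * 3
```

res=8, acc=2
res == 5 is False; acc >= 7 is False
→ ans = res * 4 = 32
ans = 32*3 = 96

96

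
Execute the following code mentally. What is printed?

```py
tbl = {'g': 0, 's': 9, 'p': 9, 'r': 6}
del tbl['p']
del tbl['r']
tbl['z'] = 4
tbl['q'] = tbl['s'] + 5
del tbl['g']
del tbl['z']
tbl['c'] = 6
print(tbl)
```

del 'p' → {'g': 0, 's': 9, 'r': 6}
del 'r' → {'g': 0, 's': 9}
tbl['z'] = 4 → {'g': 0, 's': 9, 'z': 4}
tbl['q'] = tbl['s']+5 = 14 → {'g': 0, 's': 9, 'z': 4, 'q': 14}
del 'g' → {'s': 9, 'z': 4, 'q': 14}
del 'z' → {'s': 9, 'q': 14}
tbl['c'] = 6 → {'s': 9, 'q': 14, 'c': 6}

{'s': 9, 'q': 14, 'c': 6}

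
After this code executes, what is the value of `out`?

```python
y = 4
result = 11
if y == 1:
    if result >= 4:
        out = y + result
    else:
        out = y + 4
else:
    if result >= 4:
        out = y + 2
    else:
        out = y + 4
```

y=4, result=11
y == 1 is False; result >= 4 is True
→ out = y + 2 = 6

6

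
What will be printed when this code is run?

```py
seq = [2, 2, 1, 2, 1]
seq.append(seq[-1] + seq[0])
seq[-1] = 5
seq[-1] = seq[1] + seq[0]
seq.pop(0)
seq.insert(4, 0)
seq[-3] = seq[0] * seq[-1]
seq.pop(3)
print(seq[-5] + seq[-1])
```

6

append seq[-1]+seq[0] = 1+2 = 3 → [2, 2, 1, 2, 1, 3]
seq[-1] = 5 → [2, 2, 1, 2, 1, 5]
seq[-1] = seq[1]+seq[0] = 2+2 = 4 → [2, 2, 1, 2, 1, 4]
pop(0) removes 2 → [2, 1, 2, 1, 4]
insert 0 at 4 → [2, 1, 2, 1, 0, 4]
seq[-3] = seq[0]*seq[-1] = 2*4 = 8 → [2, 1, 2, 8, 0, 4]
pop(3) removes 8 → [2, 1, 2, 0, 4]
seq[-5]+seq[-1] = 2+4 = 6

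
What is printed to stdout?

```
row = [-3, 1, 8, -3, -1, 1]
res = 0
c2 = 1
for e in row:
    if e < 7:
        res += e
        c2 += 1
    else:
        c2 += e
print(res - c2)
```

-19

e=-3: <7, res = 0+(-3) = -3; c2=2
e=1: <7, res = (-3)+1 = -2; c2=3
e=8: not <7; c2=11
e=-3: <7, res = (-2)+(-3) = -5; c2=12
e=-1: <7, res = (-5)+(-1) = -6; c2=13
e=1: <7, res = (-6)+1 = -5; c2=14
res-c2 = (-5)-14 = -19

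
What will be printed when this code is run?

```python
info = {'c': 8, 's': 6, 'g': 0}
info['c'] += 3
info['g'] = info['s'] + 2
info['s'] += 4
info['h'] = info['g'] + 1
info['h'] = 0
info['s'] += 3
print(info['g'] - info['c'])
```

info['c'] = 8+3 = 11 → {'c': 11, 's': 6, 'g': 0}
info['g'] = info['s']+2 = 8 → {'c': 11, 's': 6, 'g': 8}
info['s'] = 6+4 = 10 → {'c': 11, 's': 10, 'g': 8}
info['h'] = info['g']+1 = 9 → {'c': 11, 's': 10, 'g': 8, 'h': 9}
info['h'] = 0 → {'c': 11, 's': 10, 'g': 8, 'h': 0}
info['s'] = 10+3 = 13 → {'c': 11, 's': 13, 'g': 8, 'h': 0}
info['g']-info['c'] = 8-11 = -3

-3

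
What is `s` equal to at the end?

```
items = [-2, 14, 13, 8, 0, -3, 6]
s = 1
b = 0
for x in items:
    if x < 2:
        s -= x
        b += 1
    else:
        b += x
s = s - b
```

-38

x=-2: <2, s = 1-(-2) = 3; b=1
x=14: not <2; b=15
x=13: not <2; b=28
x=8: not <2; b=36
x=0: <2, s = 3-0 = 3; b=37
x=-3: <2, s = 3-(-3) = 6; b=38
x=6: not <2; b=44
s-b = 6-44 = -38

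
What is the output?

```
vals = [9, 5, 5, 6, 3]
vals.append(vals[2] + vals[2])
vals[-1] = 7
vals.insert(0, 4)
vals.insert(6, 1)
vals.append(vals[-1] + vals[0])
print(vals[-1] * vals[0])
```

append vals[2]+vals[2] = 5+5 = 10 → [9, 5, 5, 6, 3, 10]
vals[-1] = 7 → [9, 5, 5, 6, 3, 7]
insert 4 at 0 → [4, 9, 5, 5, 6, 3, 7]
insert 1 at 6 → [4, 9, 5, 5, 6, 3, 1, 7]
append vals[-1]+vals[0] = 7+4 = 11 → [4, 9, 5, 5, 6, 3, 1, 7, 11]
vals[-1]*vals[0] = 11*4 = 44

44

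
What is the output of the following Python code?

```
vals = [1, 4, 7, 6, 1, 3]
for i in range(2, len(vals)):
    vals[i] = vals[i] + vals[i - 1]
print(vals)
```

[1, 4, 11, 17, 18, 21]

i=2: vals[2] = 7+4 = 11 → [1, 4, 11, 6, 1, 3]
i=3: vals[3] = 6+11 = 17 → [1, 4, 11, 17, 1, 3]
i=4: vals[4] = 1+17 = 18 → [1, 4, 11, 17, 18, 3]
i=5: vals[5] = 3+18 = 21 → [1, 4, 11, 17, 18, 21]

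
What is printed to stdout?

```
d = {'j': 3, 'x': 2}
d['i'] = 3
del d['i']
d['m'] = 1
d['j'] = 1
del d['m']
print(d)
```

d['i'] = 3 → {'j': 3, 'x': 2, 'i': 3}
del 'i' → {'j': 3, 'x': 2}
d['m'] = 1 → {'j': 3, 'x': 2, 'm': 1}
d['j'] = 1 → {'j': 1, 'x': 2, 'm': 1}
del 'm' → {'j': 1, 'x': 2}

{'j': 1, 'x': 2}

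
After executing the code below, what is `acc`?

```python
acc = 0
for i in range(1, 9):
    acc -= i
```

-36

i=1: acc = 0-1 = -1
i=2: acc = (-1)-2 = -3
i=3: acc = (-3)-3 = -6
i=4: acc = (-6)-4 = -10
i=5: acc = (-10)-5 = -15
i=6: acc = (-15)-6 = -21
i=7: acc = (-21)-7 = -28
i=8: acc = (-28)-8 = -36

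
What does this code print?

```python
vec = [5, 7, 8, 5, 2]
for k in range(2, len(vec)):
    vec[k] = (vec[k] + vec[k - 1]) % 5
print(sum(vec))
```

14

k=2: vec[2] = (8+7)%5 = 0 → [5, 7, 0, 5, 2]
k=3: vec[3] = (5+0)%5 = 0 → [5, 7, 0, 0, 2]
k=4: vec[4] = (2+0)%5 = 2 → [5, 7, 0, 0, 2]
sum = 14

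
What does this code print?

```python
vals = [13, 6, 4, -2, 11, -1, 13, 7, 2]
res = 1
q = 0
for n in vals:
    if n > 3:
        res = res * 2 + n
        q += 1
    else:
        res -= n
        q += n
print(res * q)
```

n=13: >3, res = 1*2+13 = 15; q=1
n=6: >3, res = 15*2+6 = 36; q=2
n=4: >3, res = 36*2+4 = 76; q=3
n=-2: not >3, res = 76-(-2) = 78; q=1
n=11: >3, res = 78*2+11 = 167; q=2
n=-1: not >3, res = 167-(-1) = 168; q=1
n=13: >3, res = 168*2+13 = 349; q=2
n=7: >3, res = 349*2+7 = 705; q=3
n=2: not >3, res = 705-2 = 703; q=5
res*q = 703*5 = 3515

3515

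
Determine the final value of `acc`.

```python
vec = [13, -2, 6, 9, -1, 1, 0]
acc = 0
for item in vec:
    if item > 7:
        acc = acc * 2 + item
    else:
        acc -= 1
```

item=13: >7, acc = 0*2+13 = 13
item=-2: not >7, acc = 13-1 = 12
item=6: not >7, acc = 12-1 = 11
item=9: >7, acc = 11*2+9 = 31
item=-1: not >7, acc = 31-1 = 30
item=1: not >7, acc = 30-1 = 29
item=0: not >7, acc = 29-1 = 28

28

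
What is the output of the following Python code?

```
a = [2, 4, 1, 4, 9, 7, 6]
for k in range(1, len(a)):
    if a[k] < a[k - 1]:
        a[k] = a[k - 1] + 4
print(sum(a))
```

86

k=1: 4>=2, unchanged → [2, 4, 1, 4, 9, 7, 6]
k=2: 1<4, a[2] = 4+4 = 8 → [2, 4, 8, 4, 9, 7, 6]
k=3: 4<8, a[3] = 8+4 = 12 → [2, 4, 8, 12, 9, 7, 6]
k=4: 9<12, a[4] = 12+4 = 16 → [2, 4, 8, 12, 16, 7, 6]
k=5: 7<16, a[5] = 16+4 = 20 → [2, 4, 8, 12, 16, 20, 6]
k=6: 6<20, a[6] = 20+4 = 24 → [2, 4, 8, 12, 16, 20, 24]
sum = 86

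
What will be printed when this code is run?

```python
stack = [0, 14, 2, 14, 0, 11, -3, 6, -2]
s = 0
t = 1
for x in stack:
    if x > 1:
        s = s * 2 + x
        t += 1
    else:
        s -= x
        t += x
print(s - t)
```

x=0: not >1, s = 0-0 = 0; t=1
x=14: >1, s = 0*2+14 = 14; t=2
x=2: >1, s = 14*2+2 = 30; t=3
x=14: >1, s = 30*2+14 = 74; t=4
x=0: not >1, s = 74-0 = 74; t=4
x=11: >1, s = 74*2+11 = 159; t=5
x=-3: not >1, s = 159-(-3) = 162; t=2
x=6: >1, s = 162*2+6 = 330; t=3
x=-2: not >1, s = 330-(-2) = 332; t=1
s-t = 332-1 = 331

331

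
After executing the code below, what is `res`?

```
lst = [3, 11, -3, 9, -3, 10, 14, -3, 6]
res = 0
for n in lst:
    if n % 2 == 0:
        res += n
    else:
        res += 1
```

36

n=3: not even, res = 0+1 = 1
n=11: not even, res = 1+1 = 2
n=-3: not even, res = 2+1 = 3
n=9: not even, res = 3+1 = 4
n=-3: not even, res = 4+1 = 5
n=10: even, res = 5+10 = 15
n=14: even, res = 15+14 = 29
n=-3: not even, res = 29+1 = 30
n=6: even, res = 30+6 = 36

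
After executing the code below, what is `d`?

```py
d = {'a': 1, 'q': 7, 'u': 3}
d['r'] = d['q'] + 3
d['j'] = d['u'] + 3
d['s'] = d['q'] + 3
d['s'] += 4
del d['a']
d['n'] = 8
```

d['r'] = d['q']+3 = 10 → {'a': 1, 'q': 7, 'u': 3, 'r': 10}
d['j'] = d['u']+3 = 6 → {'a': 1, 'q': 7, 'u': 3, 'r': 10, 'j': 6}
d['s'] = d['q']+3 = 10 → {'a': 1, 'q': 7, 'u': 3, 'r': 10, 'j': 6, 's': 10}
d['s'] = 10+4 = 14 → {'a': 1, 'q': 7, 'u': 3, 'r': 10, 'j': 6, 's': 14}
del 'a' → {'q': 7, 'u': 3, 'r': 10, 'j': 6, 's': 14}
d['n'] = 8 → {'q': 7, 'u': 3, 'r': 10, 'j': 6, 's': 14, 'n': 8}

{'q': 7, 'u': 3, 'r': 10, 'j': 6, 's': 14, 'n': 8}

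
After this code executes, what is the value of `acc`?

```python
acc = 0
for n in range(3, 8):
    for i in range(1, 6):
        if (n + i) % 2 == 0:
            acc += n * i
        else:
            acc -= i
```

159

n=3,i=1: even sum, acc = 0+3 = 3
n=3,i=2: odd sum, acc = 3-2 = 1
n=3,i=3: even sum, acc = 1+9 = 10
n=3,i=4: odd sum, acc = 10-4 = 6
n=3,i=5: even sum, acc = 6+15 = 21
n=4,i=1: odd sum, acc = 21-1 = 20
n=4,i=2: even sum, acc = 20+8 = 28
n=4,i=3: odd sum, acc = 28-3 = 25
n=4,i=4: even sum, acc = 25+16 = 41
n=4,i=5: odd sum, acc = 41-5 = 36
n=5,i=1: even sum, acc = 36+5 = 41
n=5,i=2: odd sum, acc = 41-2 = 39
n=5,i=3: even sum, acc = 39+15 = 54
n=5,i=4: odd sum, acc = 54-4 = 50
n=5,i=5: even sum, acc = 50+25 = 75
n=6,i=1: odd sum, acc = 75-1 = 74
n=6,i=2: even sum, acc = 74+12 = 86
n=6,i=3: odd sum, acc = 86-3 = 83
n=6,i=4: even sum, acc = 83+24 = 107
n=6,i=5: odd sum, acc = 107-5 = 102
n=7,i=1: even sum, acc = 102+7 = 109
n=7,i=2: odd sum, acc = 109-2 = 107
n=7,i=3: even sum, acc = 107+21 = 128
n=7,i=4: odd sum, acc = 128-4 = 124
n=7,i=5: even sum, acc = 124+35 = 159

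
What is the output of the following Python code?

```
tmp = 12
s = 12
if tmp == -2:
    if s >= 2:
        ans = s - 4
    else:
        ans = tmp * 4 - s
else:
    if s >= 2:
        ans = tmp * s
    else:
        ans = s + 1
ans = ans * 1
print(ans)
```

tmp=12, s=12
tmp == -2 is False; s >= 2 is True
→ ans = tmp * s = 144
ans = 144*1 = 144

144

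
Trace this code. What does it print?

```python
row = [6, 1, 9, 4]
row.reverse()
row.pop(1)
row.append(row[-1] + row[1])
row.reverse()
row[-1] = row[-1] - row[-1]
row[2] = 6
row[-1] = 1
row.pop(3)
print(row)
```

[7, 6, 6]

reverse → [4, 9, 1, 6]
pop(1) removes 9 → [4, 1, 6]
append row[-1]+row[1] = 6+1 = 7 → [4, 1, 6, 7]
reverse → [7, 6, 1, 4]
row[-1] = row[-1]-row[-1] = 4-4 = 0 → [7, 6, 1, 0]
row[2] = 6 → [7, 6, 6, 0]
row[-1] = 1 → [7, 6, 6, 1]
pop(3) removes 1 → [7, 6, 6]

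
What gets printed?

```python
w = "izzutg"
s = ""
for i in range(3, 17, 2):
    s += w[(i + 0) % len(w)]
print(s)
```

ugzugzu

i=3: add w[3]='u' → 'u'
i=5: add w[5]='g' → 'ug'
i=7: add w[1]='z' → 'ugz'
i=9: add w[3]='u' → 'ugzu'
i=11: add w[5]='g' → 'ugzug'
i=13: add w[1]='z' → 'ugzugz'
i=15: add w[3]='u' → 'ugzugzu'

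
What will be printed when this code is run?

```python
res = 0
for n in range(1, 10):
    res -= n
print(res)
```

n=1: res = 0-1 = -1
n=2: res = (-1)-2 = -3
n=3: res = (-3)-3 = -6
n=4: res = (-6)-4 = -10
n=5: res = (-10)-5 = -15
n=6: res = (-15)-6 = -21
n=7: res = (-21)-7 = -28
n=8: res = (-28)-8 = -36
n=9: res = (-36)-9 = -45

-45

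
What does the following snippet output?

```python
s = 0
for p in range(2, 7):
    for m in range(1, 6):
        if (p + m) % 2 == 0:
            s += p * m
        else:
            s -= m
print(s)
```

p=2,m=1: odd sum, s = 0-1 = -1
p=2,m=2: even sum, s = (-1)+4 = 3
p=2,m=3: odd sum, s = 3-3 = 0
p=2,m=4: even sum, s = 0+8 = 8
p=2,m=5: odd sum, s = 8-5 = 3
p=3,m=1: even sum, s = 3+3 = 6
p=3,m=2: odd sum, s = 6-2 = 4
p=3,m=3: even sum, s = 4+9 = 13
p=3,m=4: odd sum, s = 13-4 = 9
p=3,m=5: even sum, s = 9+15 = 24
p=4,m=1: odd sum, s = 24-1 = 23
p=4,m=2: even sum, s = 23+8 = 31
p=4,m=3: odd sum, s = 31-3 = 28
p=4,m=4: even sum, s = 28+16 = 44
p=4,m=5: odd sum, s = 44-5 = 39
p=5,m=1: even sum, s = 39+5 = 44
p=5,m=2: odd sum, s = 44-2 = 42
p=5,m=3: even sum, s = 42+15 = 57
p=5,m=4: odd sum, s = 57-4 = 53
p=5,m=5: even sum, s = 53+25 = 78
p=6,m=1: odd sum, s = 78-1 = 77
p=6,m=2: even sum, s = 77+12 = 89
p=6,m=3: odd sum, s = 89-3 = 86
p=6,m=4: even sum, s = 86+24 = 110
p=6,m=5: odd sum, s = 110-5 = 105

105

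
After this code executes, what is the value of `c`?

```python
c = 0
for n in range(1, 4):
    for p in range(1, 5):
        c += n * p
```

60

n=1,p=1: c = 0+1 = 1
n=1,p=2: c = 1+2 = 3
n=1,p=3: c = 3+3 = 6
n=1,p=4: c = 6+4 = 10
n=2,p=1: c = 10+2 = 12
n=2,p=2: c = 12+4 = 16
n=2,p=3: c = 16+6 = 22
n=2,p=4: c = 22+8 = 30
n=3,p=1: c = 30+3 = 33
n=3,p=2: c = 33+6 = 39
n=3,p=3: c = 39+9 = 48
n=3,p=4: c = 48+12 = 60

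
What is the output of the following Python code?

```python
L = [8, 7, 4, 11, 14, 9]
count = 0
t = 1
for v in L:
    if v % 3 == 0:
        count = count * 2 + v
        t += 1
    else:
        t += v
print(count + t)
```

v=8: not %3==0; t=9
v=7: not %3==0; t=16
v=4: not %3==0; t=20
v=11: not %3==0; t=31
v=14: not %3==0; t=45
v=9: %3==0, count = 0*2+9 = 9; t=46
count+t = 9+46 = 55

55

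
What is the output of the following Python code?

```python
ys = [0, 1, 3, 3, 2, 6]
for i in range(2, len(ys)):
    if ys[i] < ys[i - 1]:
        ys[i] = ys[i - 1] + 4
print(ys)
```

[0, 1, 3, 3, 7, 11]

i=2: 3>=1, unchanged → [0, 1, 3, 3, 2, 6]
i=3: 3>=3, unchanged → [0, 1, 3, 3, 2, 6]
i=4: 2<3, ys[4] = 3+4 = 7 → [0, 1, 3, 3, 7, 6]
i=5: 6<7, ys[5] = 7+4 = 11 → [0, 1, 3, 3, 7, 11]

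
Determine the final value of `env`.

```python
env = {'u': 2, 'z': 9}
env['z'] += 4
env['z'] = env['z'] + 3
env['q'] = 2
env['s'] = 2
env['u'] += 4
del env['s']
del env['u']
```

env['z'] = 9+4 = 13 → {'u': 2, 'z': 13}
env['z'] = env['z']+3 = 16 → {'u': 2, 'z': 16}
env['q'] = 2 → {'u': 2, 'z': 16, 'q': 2}
env['s'] = 2 → {'u': 2, 'z': 16, 'q': 2, 's': 2}
env['u'] = 2+4 = 6 → {'u': 6, 'z': 16, 'q': 2, 's': 2}
del 's' → {'u': 6, 'z': 16, 'q': 2}
del 'u' → {'z': 16, 'q': 2}

{'z': 16, 'q': 2}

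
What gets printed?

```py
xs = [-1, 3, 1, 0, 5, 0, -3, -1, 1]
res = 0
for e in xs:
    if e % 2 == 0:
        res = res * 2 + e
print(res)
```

0

e=-1: not even
e=3: not even
e=1: not even
e=0: even, res = 0*2+0 = 0
e=5: not even
e=0: even, res = 0*2+0 = 0
e=-3: not even
e=-1: not even
e=1: not even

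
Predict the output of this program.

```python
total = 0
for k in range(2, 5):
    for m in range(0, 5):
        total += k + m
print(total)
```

75

k=2,m=0: total = 0+2 = 2
k=2,m=1: total = 2+3 = 5
k=2,m=2: total = 5+4 = 9
k=2,m=3: total = 9+5 = 14
k=2,m=4: total = 14+6 = 20
k=3,m=0: total = 20+3 = 23
k=3,m=1: total = 23+4 = 27
k=3,m=2: total = 27+5 = 32
k=3,m=3: total = 32+6 = 38
k=3,m=4: total = 38+7 = 45
k=4,m=0: total = 45+4 = 49
k=4,m=1: total = 49+5 = 54
k=4,m=2: total = 54+6 = 60
k=4,m=3: total = 60+7 = 67
k=4,m=4: total = 67+8 = 75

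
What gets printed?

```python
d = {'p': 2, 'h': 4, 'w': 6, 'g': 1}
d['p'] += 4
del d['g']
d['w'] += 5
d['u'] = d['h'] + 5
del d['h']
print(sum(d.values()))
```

26

d['p'] = 2+4 = 6 → {'p': 6, 'h': 4, 'w': 6, 'g': 1}
del 'g' → {'p': 6, 'h': 4, 'w': 6}
d['w'] = 6+5 = 11 → {'p': 6, 'h': 4, 'w': 11}
d['u'] = d['h']+5 = 9 → {'p': 6, 'h': 4, 'w': 11, 'u': 9}
del 'h' → {'p': 6, 'w': 11, 'u': 9}
sum of values = 26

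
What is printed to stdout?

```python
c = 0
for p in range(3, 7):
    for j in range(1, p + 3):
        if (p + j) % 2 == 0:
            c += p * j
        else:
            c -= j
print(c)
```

232

p=3,j=1: even sum, c = 0+3 = 3
p=3,j=2: odd sum, c = 3-2 = 1
p=3,j=3: even sum, c = 1+9 = 10
p=3,j=4: odd sum, c = 10-4 = 6
p=3,j=5: even sum, c = 6+15 = 21
p=4,j=1: odd sum, c = 21-1 = 20
p=4,j=2: even sum, c = 20+8 = 28
p=4,j=3: odd sum, c = 28-3 = 25
p=4,j=4: even sum, c = 25+16 = 41
p=4,j=5: odd sum, c = 41-5 = 36
p=4,j=6: even sum, c = 36+24 = 60
p=5,j=1: even sum, c = 60+5 = 65
p=5,j=2: odd sum, c = 65-2 = 63
p=5,j=3: even sum, c = 63+15 = 78
p=5,j=4: odd sum, c = 78-4 = 74
p=5,j=5: even sum, c = 74+25 = 99
p=5,j=6: odd sum, c = 99-6 = 93
p=5,j=7: even sum, c = 93+35 = 128
p=6,j=1: odd sum, c = 128-1 = 127
p=6,j=2: even sum, c = 127+12 = 139
p=6,j=3: odd sum, c = 139-3 = 136
p=6,j=4: even sum, c = 136+24 = 160
p=6,j=5: odd sum, c = 160-5 = 155
p=6,j=6: even sum, c = 155+36 = 191
p=6,j=7: odd sum, c = 191-7 = 184
p=6,j=8: even sum, c = 184+48 = 232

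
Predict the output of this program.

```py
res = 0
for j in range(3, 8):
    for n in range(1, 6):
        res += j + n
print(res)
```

j=3,n=1: res = 0+4 = 4
j=3,n=2: res = 4+5 = 9
j=3,n=3: res = 9+6 = 15
j=3,n=4: res = 15+7 = 22
j=3,n=5: res = 22+8 = 30
j=4,n=1: res = 30+5 = 35
j=4,n=2: res = 35+6 = 41
j=4,n=3: res = 41+7 = 48
j=4,n=4: res = 48+8 = 56
j=4,n=5: res = 56+9 = 65
j=5,n=1: res = 65+6 = 71
j=5,n=2: res = 71+7 = 78
j=5,n=3: res = 78+8 = 86
j=5,n=4: res = 86+9 = 95
j=5,n=5: res = 95+10 = 105
j=6,n=1: res = 105+7 = 112
j=6,n=2: res = 112+8 = 120
j=6,n=3: res = 120+9 = 129
j=6,n=4: res = 129+10 = 139
j=6,n=5: res = 139+11 = 150
j=7,n=1: res = 150+8 = 158
j=7,n=2: res = 158+9 = 167
j=7,n=3: res = 167+10 = 177
j=7,n=4: res = 177+11 = 188
j=7,n=5: res = 188+12 = 200

200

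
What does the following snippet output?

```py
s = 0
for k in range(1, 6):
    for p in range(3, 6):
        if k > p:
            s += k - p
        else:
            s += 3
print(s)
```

k=1,p=3: not 1>3, s = 0+3 = 3
k=1,p=4: not 1>4, s = 3+3 = 6
k=1,p=5: not 1>5, s = 6+3 = 9
k=2,p=3: not 2>3, s = 9+3 = 12
k=2,p=4: not 2>4, s = 12+3 = 15
k=2,p=5: not 2>5, s = 15+3 = 18
k=3,p=3: not 3>3, s = 18+3 = 21
k=3,p=4: not 3>4, s = 21+3 = 24
k=3,p=5: not 3>5, s = 24+3 = 27
k=4,p=3: 4>3, s = 27+1 = 28
k=4,p=4: not 4>4, s = 28+3 = 31
k=4,p=5: not 4>5, s = 31+3 = 34
k=5,p=3: 5>3, s = 34+2 = 36
k=5,p=4: 5>4, s = 36+1 = 37
k=5,p=5: not 5>5, s = 37+3 = 40

40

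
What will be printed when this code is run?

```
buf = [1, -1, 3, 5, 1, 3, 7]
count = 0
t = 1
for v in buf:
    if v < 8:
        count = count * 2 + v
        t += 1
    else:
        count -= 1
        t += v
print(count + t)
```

v=1: <8, count = 0*2+1 = 1; t=2
v=-1: <8, count = 1*2+(-1) = 1; t=3
v=3: <8, count = 1*2+3 = 5; t=4
v=5: <8, count = 5*2+5 = 15; t=5
v=1: <8, count = 15*2+1 = 31; t=6
v=3: <8, count = 31*2+3 = 65; t=7
v=7: <8, count = 65*2+7 = 137; t=8
count+t = 137+8 = 145

145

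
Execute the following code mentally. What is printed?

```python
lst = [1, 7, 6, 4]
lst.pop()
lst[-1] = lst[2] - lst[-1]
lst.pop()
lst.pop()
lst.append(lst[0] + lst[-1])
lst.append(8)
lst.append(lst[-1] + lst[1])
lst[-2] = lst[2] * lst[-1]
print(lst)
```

pop() removes 4 → [1, 7, 6]
lst[-1] = lst[2]-lst[-1] = 6-6 = 0 → [1, 7, 0]
pop() removes 0 → [1, 7]
pop() removes 7 → [1]
append lst[0]+lst[-1] = 1+1 = 2 → [1, 2]
append 8 → [1, 2, 8]
append lst[-1]+lst[1] = 8+2 = 10 → [1, 2, 8, 10]
lst[-2] = lst[2]*lst[-1] = 8*10 = 80 → [1, 2, 80, 10]

[1, 2, 80, 10]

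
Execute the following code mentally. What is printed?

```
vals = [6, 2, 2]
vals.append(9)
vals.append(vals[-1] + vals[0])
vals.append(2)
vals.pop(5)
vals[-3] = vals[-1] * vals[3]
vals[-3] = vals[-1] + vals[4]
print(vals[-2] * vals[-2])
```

81

append 9 → [6, 2, 2, 9]
append vals[-1]+vals[0] = 9+6 = 15 → [6, 2, 2, 9, 15]
append 2 → [6, 2, 2, 9, 15, 2]
pop(5) removes 2 → [6, 2, 2, 9, 15]
vals[-3] = vals[-1]*vals[3] = 15*9 = 135 → [6, 2, 135, 9, 15]
vals[-3] = vals[-1]+vals[4] = 15+15 = 30 → [6, 2, 30, 9, 15]
vals[-2]*vals[-2] = 9*9 = 81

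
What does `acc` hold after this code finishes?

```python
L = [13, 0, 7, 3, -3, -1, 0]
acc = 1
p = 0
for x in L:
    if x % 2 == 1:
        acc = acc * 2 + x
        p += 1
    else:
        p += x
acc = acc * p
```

1505

x=13: odd, acc = 1*2+13 = 15; p=1
x=0: not odd; p=1
x=7: odd, acc = 15*2+7 = 37; p=2
x=3: odd, acc = 37*2+3 = 77; p=3
x=-3: odd, acc = 77*2+(-3) = 151; p=4
x=-1: odd, acc = 151*2+(-1) = 301; p=5
x=0: not odd; p=5
acc*p = 301*5 = 1505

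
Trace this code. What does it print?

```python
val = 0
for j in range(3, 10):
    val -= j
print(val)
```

-42

j=3: val = 0-3 = -3
j=4: val = (-3)-4 = -7
j=5: val = (-7)-5 = -12
j=6: val = (-12)-6 = -18
j=7: val = (-18)-7 = -25
j=8: val = (-25)-8 = -33
j=9: val = (-33)-9 = -42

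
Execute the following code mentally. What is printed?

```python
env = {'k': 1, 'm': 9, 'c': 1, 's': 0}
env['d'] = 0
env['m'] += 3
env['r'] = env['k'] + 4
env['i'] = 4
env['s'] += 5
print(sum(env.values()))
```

env['d'] = 0 → {'k': 1, 'm': 9, 'c': 1, 's': 0, 'd': 0}
env['m'] = 9+3 = 12 → {'k': 1, 'm': 12, 'c': 1, 's': 0, 'd': 0}
env['r'] = env['k']+4 = 5 → {'k': 1, 'm': 12, 'c': 1, 's': 0, 'd': 0, 'r': 5}
env['i'] = 4 → {'k': 1, 'm': 12, 'c': 1, 's': 0, 'd': 0, 'r': 5, 'i': 4}
env['s'] = 0+5 = 5 → {'k': 1, 'm': 12, 'c': 1, 's': 5, 'd': 0, 'r': 5, 'i': 4}
sum of values = 28

28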